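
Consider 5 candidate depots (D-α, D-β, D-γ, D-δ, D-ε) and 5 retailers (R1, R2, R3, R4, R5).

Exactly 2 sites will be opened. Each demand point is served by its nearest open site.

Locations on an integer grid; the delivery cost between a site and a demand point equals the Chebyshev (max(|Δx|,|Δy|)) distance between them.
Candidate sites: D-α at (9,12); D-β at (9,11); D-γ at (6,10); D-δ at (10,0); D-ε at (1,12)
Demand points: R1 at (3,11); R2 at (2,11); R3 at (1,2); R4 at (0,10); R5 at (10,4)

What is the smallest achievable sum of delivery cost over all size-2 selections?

Open {D-δ, D-ε}.
  R1→D-ε 2, R2→D-ε 1, R3→D-δ 9, R4→D-ε 2, R5→D-δ 4  ⇒ total 18.
Compare {D-γ, D-ε}: total 19.
Compare {D-β, D-ε}: total 21.
No size-2 selection does better; minimum is 18.

18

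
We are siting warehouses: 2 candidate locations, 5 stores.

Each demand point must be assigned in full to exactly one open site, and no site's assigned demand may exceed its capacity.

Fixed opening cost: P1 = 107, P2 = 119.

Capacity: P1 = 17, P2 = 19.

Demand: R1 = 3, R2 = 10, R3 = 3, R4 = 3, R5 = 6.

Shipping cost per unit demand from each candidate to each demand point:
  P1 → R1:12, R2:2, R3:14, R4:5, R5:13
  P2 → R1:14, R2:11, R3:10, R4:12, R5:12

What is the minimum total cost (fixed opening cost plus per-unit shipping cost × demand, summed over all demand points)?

399

Open {P1, P2}; cheapest assignment that respects the capacities:
  P1 (cap 17, load 16): R1, R2, R4 — cost 3×12 + 10×2 + 3×5 = 71
  P2 (cap 19, load 9): R3, R5 — cost 3×10 + 6×12 = 102
  Shipping 173, fixed 226 → total 399.
  Any other capacity-feasible assignment to {P1, P2} ships for at least 173.
Total demand is 25 and no other set of sites has combined capacity ≥ 25, so {P1, P2} is the only feasible choice of open sites. Minimum: 399.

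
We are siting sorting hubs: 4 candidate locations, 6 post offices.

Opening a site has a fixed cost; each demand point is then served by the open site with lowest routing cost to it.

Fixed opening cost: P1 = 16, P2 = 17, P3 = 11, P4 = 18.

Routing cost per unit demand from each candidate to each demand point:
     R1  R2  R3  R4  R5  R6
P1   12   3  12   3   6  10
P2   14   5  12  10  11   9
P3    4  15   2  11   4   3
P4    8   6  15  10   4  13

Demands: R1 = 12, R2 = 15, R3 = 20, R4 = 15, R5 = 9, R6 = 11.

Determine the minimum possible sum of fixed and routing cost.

Open {P1, P3}: assign each demand point to its cheapest open site.
  R1→P3 12×4=48, R2→P1 15×3=45, R3→P3 20×2=40, R4→P1 15×3=45, R5→P3 9×4=36, R6→P3 11×3=33
  routing cost 247, fixed 27 → total 274.
Compare {P1, P2, P3}: routing cost 247 + fixed 44 = 291.
Compare {P1, P3, P4}: routing cost 247 + fixed 45 = 292.
Compare {P1, P2, P3, P4}: routing cost 247 + fixed 62 = 309.
All other subsets cost ≥ 291. Minimum total cost: 274.

274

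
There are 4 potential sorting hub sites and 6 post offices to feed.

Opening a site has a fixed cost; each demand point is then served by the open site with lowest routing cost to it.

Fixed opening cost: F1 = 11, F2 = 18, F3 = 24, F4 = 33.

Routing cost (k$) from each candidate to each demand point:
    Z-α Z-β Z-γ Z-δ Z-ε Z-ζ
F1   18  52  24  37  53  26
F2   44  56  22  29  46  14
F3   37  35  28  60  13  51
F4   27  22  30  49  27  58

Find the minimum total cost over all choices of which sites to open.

Open {F1, F2, F3}: assign each demand point to its cheapest open site.
  Z-α→F1 18, Z-β→F3 35, Z-γ→F2 22, Z-δ→F2 29, Z-ε→F3 13, Z-ζ→F2 14
  routing cost 131, fixed 53 → total 184.
Compare {F1, F3}: routing cost 153 + fixed 35 = 188.
Compare {F2, F3}: routing cost 150 + fixed 42 = 192.
Compare {F2, F4}: routing cost 141 + fixed 51 = 192.
All other subsets cost ≥ 188. Minimum total cost: 184.

184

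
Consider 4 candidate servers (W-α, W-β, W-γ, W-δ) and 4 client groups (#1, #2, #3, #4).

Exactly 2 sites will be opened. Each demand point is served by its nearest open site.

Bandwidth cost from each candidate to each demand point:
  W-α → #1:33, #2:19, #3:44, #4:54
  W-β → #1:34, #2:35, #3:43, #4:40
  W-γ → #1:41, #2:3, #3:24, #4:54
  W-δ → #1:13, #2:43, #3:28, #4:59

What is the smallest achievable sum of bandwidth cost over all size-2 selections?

94

Open {W-γ, W-δ}.
  #1→W-δ 13, #2→W-γ 3, #3→W-γ 24, #4→W-γ 54  ⇒ total 94.
Compare {W-β, W-γ}: total 101.
Compare {W-α, W-γ}: total 114.
No size-2 selection does better; minimum is 94.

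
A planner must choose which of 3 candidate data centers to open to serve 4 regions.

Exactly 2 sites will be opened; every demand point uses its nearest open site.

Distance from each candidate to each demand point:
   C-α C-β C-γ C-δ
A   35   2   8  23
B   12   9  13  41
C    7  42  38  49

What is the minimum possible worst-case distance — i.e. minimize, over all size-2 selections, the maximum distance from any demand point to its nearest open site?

Open {A, B}.
  Farthest demand point is C-δ at distance 23 (to A); all others are ≤ 23.
With {A, C} the worst case is 23.
With {B, C} the worst case is 41.
No size-2 selection achieves below 23.

23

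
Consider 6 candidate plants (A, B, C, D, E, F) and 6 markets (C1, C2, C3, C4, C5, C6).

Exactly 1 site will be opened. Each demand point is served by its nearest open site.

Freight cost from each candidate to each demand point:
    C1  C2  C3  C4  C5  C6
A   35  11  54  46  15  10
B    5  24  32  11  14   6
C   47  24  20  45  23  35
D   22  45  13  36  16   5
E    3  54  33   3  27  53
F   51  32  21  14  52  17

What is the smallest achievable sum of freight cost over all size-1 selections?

92

Open {B}.
  C1→B 5, C2→B 24, C3→B 32, C4→B 11, C5→B 14, C6→B 6  ⇒ total 92.
Compare {D}: total 137.
Compare {A}: total 171.
No size-1 selection does better; minimum is 92.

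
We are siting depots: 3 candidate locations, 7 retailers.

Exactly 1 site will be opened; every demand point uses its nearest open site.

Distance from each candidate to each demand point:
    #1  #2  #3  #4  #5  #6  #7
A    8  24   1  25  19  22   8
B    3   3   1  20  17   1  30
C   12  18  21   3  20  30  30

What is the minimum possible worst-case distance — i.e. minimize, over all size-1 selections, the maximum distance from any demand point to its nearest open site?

25

Open {A}.
  Farthest demand point is #4 at distance 25 (to A); all others are ≤ 25.
With {B} the worst case is 30.
With {C} the worst case is 30.
No size-1 selection achieves below 25.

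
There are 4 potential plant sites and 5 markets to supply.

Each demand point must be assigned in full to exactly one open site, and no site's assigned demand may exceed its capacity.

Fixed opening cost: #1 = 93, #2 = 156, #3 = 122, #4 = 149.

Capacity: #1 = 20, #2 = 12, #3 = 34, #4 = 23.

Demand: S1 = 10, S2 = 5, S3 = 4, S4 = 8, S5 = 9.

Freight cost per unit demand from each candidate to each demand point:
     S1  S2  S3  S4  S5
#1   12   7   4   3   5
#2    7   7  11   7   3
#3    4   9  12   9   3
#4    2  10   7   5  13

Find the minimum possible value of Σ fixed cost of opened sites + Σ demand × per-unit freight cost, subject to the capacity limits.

Open {#1, #3}; cheapest assignment that respects the capacities:
  #1 (cap 20, load 17): S2, S3, S4 — cost 5×7 + 4×4 + 8×3 = 75
  #3 (cap 34, load 19): S1, S5 — cost 10×4 + 9×3 = 67
  Shipping 142, fixed 215 → total 357.
  Any other capacity-feasible assignment to {#1, #3} ships for at least 142.
Compare {#1, #4}: its best feasible assignment gives total 398.
Compare {#3, #4}: its best feasible assignment gives total 431.
Every other set of open sites that can feasibly serve all demand totals ≥ 398 even under its best assignment. Minimum: 357.

357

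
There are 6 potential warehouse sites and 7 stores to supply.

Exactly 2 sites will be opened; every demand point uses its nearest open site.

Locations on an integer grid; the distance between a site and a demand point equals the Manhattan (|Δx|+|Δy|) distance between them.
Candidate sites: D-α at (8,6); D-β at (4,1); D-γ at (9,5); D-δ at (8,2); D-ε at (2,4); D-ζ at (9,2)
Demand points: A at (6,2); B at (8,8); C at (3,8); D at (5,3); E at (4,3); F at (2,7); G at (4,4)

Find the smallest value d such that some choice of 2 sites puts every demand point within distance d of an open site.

6

Open {D-α, D-ε}.
  Farthest demand point is A at distance 6 (to D-α); all others are ≤ 6.
With {D-γ, D-ε} the worst case is 6.
With {D-δ, D-ε} the worst case is 6.
No size-2 selection achieves below 6.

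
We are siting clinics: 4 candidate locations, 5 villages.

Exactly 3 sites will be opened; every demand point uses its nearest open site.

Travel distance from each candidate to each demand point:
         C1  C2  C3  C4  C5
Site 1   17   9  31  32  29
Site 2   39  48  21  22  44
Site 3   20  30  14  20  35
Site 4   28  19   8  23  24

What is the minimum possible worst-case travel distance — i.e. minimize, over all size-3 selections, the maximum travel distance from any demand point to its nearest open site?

24

Open {Site 1, Site 2, Site 4}.
  Farthest demand point is C5 at travel distance 24 (to Site 4); all others are ≤ 24.
With {Site 1, Site 3, Site 4} the worst case is 24.
With {Site 2, Site 3, Site 4} the worst case is 24.
No size-3 selection achieves below 24.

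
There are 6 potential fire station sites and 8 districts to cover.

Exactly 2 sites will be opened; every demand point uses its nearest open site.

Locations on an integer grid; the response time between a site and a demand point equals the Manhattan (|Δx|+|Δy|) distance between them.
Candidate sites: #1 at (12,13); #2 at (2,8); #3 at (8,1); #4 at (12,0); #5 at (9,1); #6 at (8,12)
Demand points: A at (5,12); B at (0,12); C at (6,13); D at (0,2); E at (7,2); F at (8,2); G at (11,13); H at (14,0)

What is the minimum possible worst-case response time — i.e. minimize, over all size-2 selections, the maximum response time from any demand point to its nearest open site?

Open {#3, #6}.
  Farthest demand point is D at response time 9 (to #3); all others are ≤ 9.
With {#5, #6} the worst case is 10.
With {#1, #3} the worst case is 13.
No size-2 selection achieves below 9.

9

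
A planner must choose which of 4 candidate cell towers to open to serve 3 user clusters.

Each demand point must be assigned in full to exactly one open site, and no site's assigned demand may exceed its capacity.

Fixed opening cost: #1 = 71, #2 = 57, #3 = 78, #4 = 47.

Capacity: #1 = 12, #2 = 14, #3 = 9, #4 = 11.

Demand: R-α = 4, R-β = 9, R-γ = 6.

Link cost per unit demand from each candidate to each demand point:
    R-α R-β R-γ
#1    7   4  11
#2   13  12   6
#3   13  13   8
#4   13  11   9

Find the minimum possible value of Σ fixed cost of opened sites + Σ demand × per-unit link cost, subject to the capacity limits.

252

Open {#1, #2}; cheapest assignment that respects the capacities:
  #1 (cap 12, load 9): R-β — cost 9×4 = 36
  #2 (cap 14, load 10): R-α, R-γ — cost 4×13 + 6×6 = 88
  Shipping 124, fixed 128 → total 252.
  Any other capacity-feasible assignment to {#1, #2} ships for at least 124.
Compare {#1, #4}: its best feasible assignment gives total 260.
Compare {#2, #4}: its best feasible assignment gives total 291.
Every other set of open sites that can feasibly serve all demand totals ≥ 260 even under its best assignment. Minimum: 252.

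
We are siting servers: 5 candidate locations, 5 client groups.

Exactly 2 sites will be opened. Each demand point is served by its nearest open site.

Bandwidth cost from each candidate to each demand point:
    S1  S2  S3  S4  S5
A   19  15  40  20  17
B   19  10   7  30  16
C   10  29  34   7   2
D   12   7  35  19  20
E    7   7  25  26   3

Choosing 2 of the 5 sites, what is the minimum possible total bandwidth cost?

Open {B, C}.
  S1→C 10, S2→B 10, S3→B 7, S4→C 7, S5→C 2  ⇒ total 36.
Compare {C, E}: total 48.
Compare {B, E}: total 50.
No size-2 selection does better; minimum is 36.

36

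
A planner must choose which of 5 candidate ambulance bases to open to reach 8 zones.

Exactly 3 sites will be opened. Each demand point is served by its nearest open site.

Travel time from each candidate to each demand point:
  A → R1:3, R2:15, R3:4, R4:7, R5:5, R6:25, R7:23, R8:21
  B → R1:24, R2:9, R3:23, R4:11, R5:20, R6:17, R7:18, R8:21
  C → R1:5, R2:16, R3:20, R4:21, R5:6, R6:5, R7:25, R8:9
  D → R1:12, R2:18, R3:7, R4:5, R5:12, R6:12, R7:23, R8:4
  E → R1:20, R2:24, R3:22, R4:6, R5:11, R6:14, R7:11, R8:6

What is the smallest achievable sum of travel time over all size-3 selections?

55

Open {A, C, E}.
  R1→A 3, R2→A 15, R3→A 4, R4→E 6, R5→A 5, R6→C 5, R7→E 11, R8→E 6  ⇒ total 55.
Compare {A, B, E}: total 58.
Compare {A, D, E}: total 59.
No size-3 selection does better; minimum is 55.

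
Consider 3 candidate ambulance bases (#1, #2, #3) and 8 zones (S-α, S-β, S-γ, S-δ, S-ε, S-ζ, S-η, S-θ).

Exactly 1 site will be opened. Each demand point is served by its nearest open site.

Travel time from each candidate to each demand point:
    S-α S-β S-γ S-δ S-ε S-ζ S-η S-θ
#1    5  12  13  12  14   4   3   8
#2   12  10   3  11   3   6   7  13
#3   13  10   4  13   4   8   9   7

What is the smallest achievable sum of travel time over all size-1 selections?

65

Open {#2}.
  S-α→#2 12, S-β→#2 10, S-γ→#2 3, S-δ→#2 11, S-ε→#2 3, S-ζ→#2 6, S-η→#2 7, S-θ→#2 13  ⇒ total 65.
Compare {#3}: total 68.
Compare {#1}: total 71.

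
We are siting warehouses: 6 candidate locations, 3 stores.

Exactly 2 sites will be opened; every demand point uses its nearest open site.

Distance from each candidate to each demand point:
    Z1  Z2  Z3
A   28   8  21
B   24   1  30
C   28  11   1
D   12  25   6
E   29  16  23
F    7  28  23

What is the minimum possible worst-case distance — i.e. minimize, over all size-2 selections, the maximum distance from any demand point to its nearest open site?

11

Open {C, F}.
  Farthest demand point is Z2 at distance 11 (to C); all others are ≤ 11.
With {A, D} the worst case is 12.
With {B, D} the worst case is 12.
No size-2 selection achieves below 11.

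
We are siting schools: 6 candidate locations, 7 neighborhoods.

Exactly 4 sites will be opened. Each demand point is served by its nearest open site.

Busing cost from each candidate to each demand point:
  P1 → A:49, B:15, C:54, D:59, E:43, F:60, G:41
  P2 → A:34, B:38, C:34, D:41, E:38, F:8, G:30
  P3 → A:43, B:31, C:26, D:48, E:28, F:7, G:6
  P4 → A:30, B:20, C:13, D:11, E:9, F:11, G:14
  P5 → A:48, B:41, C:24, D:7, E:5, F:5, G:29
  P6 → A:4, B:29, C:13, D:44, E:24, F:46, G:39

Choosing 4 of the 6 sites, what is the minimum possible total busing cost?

55

Open {P1, P3, P5, P6}.
  A→P6 4, B→P1 15, C→P6 13, D→P5 7, E→P5 5, F→P5 5, G→P3 6  ⇒ total 55.
Compare {P3, P4, P5, P6}: total 60.
Compare {P1, P4, P5, P6}: total 63.
No size-4 selection does better; minimum is 55.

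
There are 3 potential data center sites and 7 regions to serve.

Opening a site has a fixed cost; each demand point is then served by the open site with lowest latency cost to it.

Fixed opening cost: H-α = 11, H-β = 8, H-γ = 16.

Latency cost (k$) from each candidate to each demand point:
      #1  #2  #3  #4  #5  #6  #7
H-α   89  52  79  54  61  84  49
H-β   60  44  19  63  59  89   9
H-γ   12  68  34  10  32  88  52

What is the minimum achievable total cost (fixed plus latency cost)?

Open {H-β, H-γ}: assign each demand point to its cheapest open site.
  #1→H-γ 12, #2→H-β 44, #3→H-β 19, #4→H-γ 10, #5→H-γ 32, #6→H-γ 88, #7→H-β 9
  latency cost 214, fixed 24 → total 238.
Compare {H-α, H-β, H-γ}: latency cost 210 + fixed 35 = 245.
Compare {H-α, H-γ}: latency cost 273 + fixed 27 = 300.
Compare {H-γ}: latency cost 296 + fixed 16 = 312.
All other subsets cost ≥ 245. Minimum total cost: 238.

238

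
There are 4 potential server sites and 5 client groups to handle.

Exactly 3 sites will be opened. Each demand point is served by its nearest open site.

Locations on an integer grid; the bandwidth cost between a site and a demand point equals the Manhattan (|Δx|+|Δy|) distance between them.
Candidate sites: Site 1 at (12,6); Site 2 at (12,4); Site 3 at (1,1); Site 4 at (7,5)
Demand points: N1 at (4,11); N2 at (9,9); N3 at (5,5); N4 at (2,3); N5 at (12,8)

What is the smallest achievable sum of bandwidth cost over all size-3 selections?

22

Open {Site 1, Site 3, Site 4}.
  N1→Site 4 9, N2→Site 1 6, N3→Site 4 2, N4→Site 3 3, N5→Site 1 2  ⇒ total 22.
Compare {Site 2, Site 3, Site 4}: total 24.
Compare {Site 1, Site 2, Site 4}: total 26.
No size-3 selection does better; minimum is 22.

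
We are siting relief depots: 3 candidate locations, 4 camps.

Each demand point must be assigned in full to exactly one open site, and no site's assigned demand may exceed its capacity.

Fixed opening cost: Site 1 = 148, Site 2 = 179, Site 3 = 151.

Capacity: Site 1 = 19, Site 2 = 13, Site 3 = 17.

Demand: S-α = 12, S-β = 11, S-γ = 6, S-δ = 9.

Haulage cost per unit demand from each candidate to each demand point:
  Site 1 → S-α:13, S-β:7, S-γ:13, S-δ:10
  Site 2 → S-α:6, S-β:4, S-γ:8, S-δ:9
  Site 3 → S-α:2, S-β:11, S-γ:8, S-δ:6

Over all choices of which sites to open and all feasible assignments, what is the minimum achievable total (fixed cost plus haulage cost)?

Open {Site 1, Site 2, Site 3}; cheapest assignment that respects the capacities:
  Site 1 (cap 19, load 15): S-γ, S-δ — cost 6×13 + 9×10 = 168
  Site 2 (cap 13, load 11): S-β — cost 11×4 = 44
  Site 3 (cap 17, load 12): S-α — cost 12×2 = 24
  Shipping 236, fixed 478 → total 714.
  Any other capacity-feasible assignment to {Site 1, Site 2, Site 3} ships for at least 236.
Total demand is 38 and no other set of sites has combined capacity ≥ 38, so {Site 1, Site 2, Site 3} is the only feasible choice of open sites. Minimum: 714.

714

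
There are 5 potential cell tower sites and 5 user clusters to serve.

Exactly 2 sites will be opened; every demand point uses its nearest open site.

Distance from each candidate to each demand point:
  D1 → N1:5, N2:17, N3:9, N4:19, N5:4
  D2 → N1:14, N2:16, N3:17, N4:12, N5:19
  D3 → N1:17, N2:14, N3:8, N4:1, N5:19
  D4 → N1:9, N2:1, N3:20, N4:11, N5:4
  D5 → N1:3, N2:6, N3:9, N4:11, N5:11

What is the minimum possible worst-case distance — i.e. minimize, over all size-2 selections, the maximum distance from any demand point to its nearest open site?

Open {D3, D4}.
  Farthest demand point is N1 at distance 9 (to D4); all others are ≤ 9.
With {D1, D4} the worst case is 11.
With {D1, D5} the worst case is 11.
No size-2 selection achieves below 9.

9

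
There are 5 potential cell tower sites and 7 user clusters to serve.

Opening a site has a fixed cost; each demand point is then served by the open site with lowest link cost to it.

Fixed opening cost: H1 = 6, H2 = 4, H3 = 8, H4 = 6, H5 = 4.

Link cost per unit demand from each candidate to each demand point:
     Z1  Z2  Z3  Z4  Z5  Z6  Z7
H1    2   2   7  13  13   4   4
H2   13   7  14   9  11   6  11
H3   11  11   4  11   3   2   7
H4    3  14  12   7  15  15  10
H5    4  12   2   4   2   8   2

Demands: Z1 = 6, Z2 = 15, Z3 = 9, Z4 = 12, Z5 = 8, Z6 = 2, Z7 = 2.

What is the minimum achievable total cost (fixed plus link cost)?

146

Open {H1, H5}: assign each demand point to its cheapest open site.
  Z1→H1 6×2=12, Z2→H1 15×2=30, Z3→H5 9×2=18, Z4→H5 12×4=48, Z5→H5 8×2=16, Z6→H1 2×4=8, Z7→H5 2×2=4
  link cost 136, fixed 10 → total 146.
Compare {H1, H2, H5}: link cost 136 + fixed 14 = 150.
Compare {H1, H3, H5}: link cost 132 + fixed 18 = 150.
Compare {H1, H4, H5}: link cost 136 + fixed 16 = 152.
All other subsets cost ≥ 150. Minimum total cost: 146.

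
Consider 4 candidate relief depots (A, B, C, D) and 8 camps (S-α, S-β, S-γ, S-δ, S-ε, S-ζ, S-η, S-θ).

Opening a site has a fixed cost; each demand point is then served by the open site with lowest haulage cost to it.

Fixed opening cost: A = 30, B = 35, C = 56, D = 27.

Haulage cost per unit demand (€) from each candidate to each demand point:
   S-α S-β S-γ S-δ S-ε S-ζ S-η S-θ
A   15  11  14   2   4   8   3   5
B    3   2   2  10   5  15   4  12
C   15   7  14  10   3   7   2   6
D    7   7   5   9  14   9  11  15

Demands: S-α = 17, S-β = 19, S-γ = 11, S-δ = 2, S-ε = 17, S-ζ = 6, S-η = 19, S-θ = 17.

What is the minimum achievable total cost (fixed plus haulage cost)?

Open {A, B}: assign each demand point to its cheapest open site.
  S-α→B 17×3=51, S-β→B 19×2=38, S-γ→B 11×2=22, S-δ→A 2×2=4, S-ε→A 17×4=68, S-ζ→A 6×8=48, S-η→A 19×3=57, S-θ→A 17×5=85
  haulage cost 373, fixed 65 → total 438.
Compare {A, B, C}: haulage cost 331 + fixed 121 = 452.
Compare {B, C}: haulage cost 364 + fixed 91 = 455.
Compare {A, B, D}: haulage cost 373 + fixed 92 = 465.
All other subsets cost ≥ 452. Minimum total cost: 438.

438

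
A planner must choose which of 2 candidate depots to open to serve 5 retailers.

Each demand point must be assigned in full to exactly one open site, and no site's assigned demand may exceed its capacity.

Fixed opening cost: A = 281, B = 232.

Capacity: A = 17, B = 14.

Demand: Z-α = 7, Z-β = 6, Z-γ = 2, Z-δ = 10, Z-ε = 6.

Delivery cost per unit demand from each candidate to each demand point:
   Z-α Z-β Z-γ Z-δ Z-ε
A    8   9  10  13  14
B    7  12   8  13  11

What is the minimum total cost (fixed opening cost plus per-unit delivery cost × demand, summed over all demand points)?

853

Open {A, B}; cheapest assignment that respects the capacities:
  A (cap 17, load 17): Z-α, Z-δ — cost 7×8 + 10×13 = 186
  B (cap 14, load 14): Z-β, Z-γ, Z-ε — cost 6×12 + 2×8 + 6×11 = 154
  Shipping 340, fixed 513 → total 853.
  Any other capacity-feasible assignment to {A, B} ships for at least 340.
Total demand is 31 and no other set of sites has combined capacity ≥ 31, so {A, B} is the only feasible choice of open sites. Minimum: 853.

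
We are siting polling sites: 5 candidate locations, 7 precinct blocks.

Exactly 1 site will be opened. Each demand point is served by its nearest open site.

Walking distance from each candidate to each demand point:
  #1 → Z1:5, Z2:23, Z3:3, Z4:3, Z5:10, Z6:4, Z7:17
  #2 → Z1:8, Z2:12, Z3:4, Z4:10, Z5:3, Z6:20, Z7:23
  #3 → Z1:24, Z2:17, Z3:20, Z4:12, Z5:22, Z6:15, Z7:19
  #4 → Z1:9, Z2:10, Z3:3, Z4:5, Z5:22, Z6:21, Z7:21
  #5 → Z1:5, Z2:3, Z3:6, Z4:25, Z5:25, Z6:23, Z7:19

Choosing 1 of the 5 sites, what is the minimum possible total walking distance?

65

Open {#1}.
  Z1→#1 5, Z2→#1 23, Z3→#1 3, Z4→#1 3, Z5→#1 10, Z6→#1 4, Z7→#1 17  ⇒ total 65.
Compare {#2}: total 80.
Compare {#4}: total 91.
No size-1 selection does better; minimum is 65.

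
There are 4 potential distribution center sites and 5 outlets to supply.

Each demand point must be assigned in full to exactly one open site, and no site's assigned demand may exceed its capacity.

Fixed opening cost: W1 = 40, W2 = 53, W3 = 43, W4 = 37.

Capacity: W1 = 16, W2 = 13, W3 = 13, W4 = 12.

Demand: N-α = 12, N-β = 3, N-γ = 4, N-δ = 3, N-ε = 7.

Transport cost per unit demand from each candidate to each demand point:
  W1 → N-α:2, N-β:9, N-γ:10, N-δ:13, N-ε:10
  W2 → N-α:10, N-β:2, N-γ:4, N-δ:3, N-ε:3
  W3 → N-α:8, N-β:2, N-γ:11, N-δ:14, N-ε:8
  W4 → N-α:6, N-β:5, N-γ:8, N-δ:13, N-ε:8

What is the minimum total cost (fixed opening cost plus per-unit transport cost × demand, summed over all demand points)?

Open {W1, W2}; cheapest assignment that respects the capacities:
  W1 (cap 16, load 16): N-α, N-γ — cost 12×2 + 4×10 = 64
  W2 (cap 13, load 13): N-β, N-δ, N-ε — cost 3×2 + 3×3 + 7×3 = 36
  Shipping 100, fixed 93 → total 193.
  Any other capacity-feasible assignment to {W1, W2} ships for at least 100.
Compare {W1, W2, W4}: its best feasible assignment gives total 222.
Compare {W1, W2, W3}: its best feasible assignment gives total 236.
Every other set of open sites that can feasibly serve all demand totals ≥ 222 even under its best assignment. Minimum: 193.

193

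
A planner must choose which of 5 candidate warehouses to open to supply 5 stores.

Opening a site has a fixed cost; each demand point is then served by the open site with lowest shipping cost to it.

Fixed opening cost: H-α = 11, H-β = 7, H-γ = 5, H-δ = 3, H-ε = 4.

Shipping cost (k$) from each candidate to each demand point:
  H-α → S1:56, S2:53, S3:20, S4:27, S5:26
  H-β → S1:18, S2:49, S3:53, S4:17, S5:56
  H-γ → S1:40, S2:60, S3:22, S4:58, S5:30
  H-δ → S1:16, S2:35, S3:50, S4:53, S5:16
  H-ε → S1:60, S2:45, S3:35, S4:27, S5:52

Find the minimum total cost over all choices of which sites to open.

Open {H-β, H-γ, H-δ}: assign each demand point to its cheapest open site.
  S1→H-δ 16, S2→H-δ 35, S3→H-γ 22, S4→H-β 17, S5→H-δ 16
  shipping cost 106, fixed 15 → total 121.
Compare {H-α, H-β, H-δ}: shipping cost 104 + fixed 21 = 125.
Compare {H-β, H-γ, H-δ, H-ε}: shipping cost 106 + fixed 19 = 125.
Compare {H-α, H-δ}: shipping cost 114 + fixed 14 = 128.
All other subsets cost ≥ 125. Minimum total cost: 121.

121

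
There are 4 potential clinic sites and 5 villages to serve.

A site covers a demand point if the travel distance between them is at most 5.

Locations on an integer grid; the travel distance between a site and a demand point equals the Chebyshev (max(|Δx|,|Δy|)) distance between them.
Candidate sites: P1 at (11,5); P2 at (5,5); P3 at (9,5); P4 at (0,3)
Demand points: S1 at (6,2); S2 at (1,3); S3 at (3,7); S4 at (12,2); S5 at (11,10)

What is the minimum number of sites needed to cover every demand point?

2

Coverage sets (demand points within 5 of each site):
  P1: {S1, S4, S5}
  P2: {S1, S2, S3}
  P3: {S1, S4, S5}
  P4: {S2, S3}
No single site covers all 5 demand points.
But {P1, P2} covers everything, so the minimum is 2.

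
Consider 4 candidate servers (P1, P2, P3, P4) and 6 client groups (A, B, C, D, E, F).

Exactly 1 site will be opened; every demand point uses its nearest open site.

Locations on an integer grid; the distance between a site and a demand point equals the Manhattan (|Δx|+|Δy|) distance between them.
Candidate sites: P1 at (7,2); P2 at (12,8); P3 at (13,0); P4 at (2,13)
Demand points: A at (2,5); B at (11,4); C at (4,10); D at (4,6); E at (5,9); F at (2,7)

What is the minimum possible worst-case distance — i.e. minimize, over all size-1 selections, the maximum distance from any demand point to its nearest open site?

11

Open {P1}.
  Farthest demand point is C at distance 11 (to P1); all others are ≤ 11.
With {P2} the worst case is 13.
With {P4} the worst case is 18.
No size-1 selection achieves below 11.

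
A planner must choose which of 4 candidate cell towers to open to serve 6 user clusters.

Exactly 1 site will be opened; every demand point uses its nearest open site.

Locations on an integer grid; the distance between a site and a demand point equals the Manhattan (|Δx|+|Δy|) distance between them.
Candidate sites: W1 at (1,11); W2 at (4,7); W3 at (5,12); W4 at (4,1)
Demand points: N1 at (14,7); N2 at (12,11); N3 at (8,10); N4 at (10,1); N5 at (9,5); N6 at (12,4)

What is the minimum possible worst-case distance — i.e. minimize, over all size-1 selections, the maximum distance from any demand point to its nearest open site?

12

Open {W2}.
  Farthest demand point is N2 at distance 12 (to W2); all others are ≤ 12.
With {W3} the worst case is 16.
With {W4} the worst case is 18.
No size-1 selection achieves below 12.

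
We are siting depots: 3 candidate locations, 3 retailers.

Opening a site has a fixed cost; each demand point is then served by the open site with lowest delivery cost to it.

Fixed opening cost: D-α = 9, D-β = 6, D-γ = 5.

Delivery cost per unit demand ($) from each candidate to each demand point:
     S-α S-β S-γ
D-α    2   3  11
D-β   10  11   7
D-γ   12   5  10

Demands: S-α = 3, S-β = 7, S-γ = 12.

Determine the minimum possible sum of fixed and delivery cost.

Open {D-α, D-β}: assign each demand point to its cheapest open site.
  S-α→D-α 3×2=6, S-β→D-α 7×3=21, S-γ→D-β 12×7=84
  delivery cost 111, fixed 15 → total 126.
Compare {D-α, D-β, D-γ}: delivery cost 111 + fixed 20 = 131.
Compare {D-β, D-γ}: delivery cost 149 + fixed 11 = 160.
Compare {D-α, D-γ}: delivery cost 147 + fixed 14 = 161.
All other subsets cost ≥ 131. Minimum total cost: 126.

126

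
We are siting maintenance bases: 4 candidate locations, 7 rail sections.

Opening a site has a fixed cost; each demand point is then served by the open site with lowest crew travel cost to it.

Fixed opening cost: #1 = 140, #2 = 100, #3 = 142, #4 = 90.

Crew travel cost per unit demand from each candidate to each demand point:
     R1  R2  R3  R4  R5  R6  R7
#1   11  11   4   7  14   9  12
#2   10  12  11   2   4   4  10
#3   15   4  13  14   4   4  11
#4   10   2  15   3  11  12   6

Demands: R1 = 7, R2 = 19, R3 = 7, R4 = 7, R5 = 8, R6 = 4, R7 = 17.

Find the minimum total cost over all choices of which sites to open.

Open {#2, #4}: assign each demand point to its cheapest open site.
  R1→#2 7×10=70, R2→#4 19×2=38, R3→#2 7×11=77, R4→#2 7×2=14, R5→#2 8×4=32, R6→#2 4×4=16, R7→#4 17×6=102
  crew travel cost 349, fixed 190 → total 539.
Compare {#4}: crew travel cost 472 + fixed 90 = 562.
Compare {#3, #4}: crew travel cost 370 + fixed 232 = 602.
Compare {#1, #4}: crew travel cost 383 + fixed 230 = 613.
All other subsets cost ≥ 562. Minimum total cost: 539.

539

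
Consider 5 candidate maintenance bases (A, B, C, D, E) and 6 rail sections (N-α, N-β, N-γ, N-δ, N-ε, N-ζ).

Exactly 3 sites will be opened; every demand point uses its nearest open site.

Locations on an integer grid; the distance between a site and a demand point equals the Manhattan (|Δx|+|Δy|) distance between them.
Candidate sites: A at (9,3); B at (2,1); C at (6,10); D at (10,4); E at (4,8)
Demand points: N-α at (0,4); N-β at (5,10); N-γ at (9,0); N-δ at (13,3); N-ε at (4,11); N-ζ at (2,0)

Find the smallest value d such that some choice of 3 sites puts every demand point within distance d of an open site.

5

Open {A, B, C}.
  Farthest demand point is N-α at distance 5 (to B); all others are ≤ 5.
With {A, B, E} the worst case is 5.
With {B, C, D} the worst case is 5.
No size-3 selection achieves below 5.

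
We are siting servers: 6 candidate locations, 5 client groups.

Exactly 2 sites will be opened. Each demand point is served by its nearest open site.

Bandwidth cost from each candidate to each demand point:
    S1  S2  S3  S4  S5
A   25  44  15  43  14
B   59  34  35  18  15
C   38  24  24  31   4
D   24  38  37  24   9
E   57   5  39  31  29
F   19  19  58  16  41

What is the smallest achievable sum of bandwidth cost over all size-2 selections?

Open {C, F}.
  S1→F 19, S2→F 19, S3→C 24, S4→F 16, S5→C 4  ⇒ total 82.
Compare {A, F}: total 83.
Compare {A, E}: total 90.
No size-2 selection does better; minimum is 82.

82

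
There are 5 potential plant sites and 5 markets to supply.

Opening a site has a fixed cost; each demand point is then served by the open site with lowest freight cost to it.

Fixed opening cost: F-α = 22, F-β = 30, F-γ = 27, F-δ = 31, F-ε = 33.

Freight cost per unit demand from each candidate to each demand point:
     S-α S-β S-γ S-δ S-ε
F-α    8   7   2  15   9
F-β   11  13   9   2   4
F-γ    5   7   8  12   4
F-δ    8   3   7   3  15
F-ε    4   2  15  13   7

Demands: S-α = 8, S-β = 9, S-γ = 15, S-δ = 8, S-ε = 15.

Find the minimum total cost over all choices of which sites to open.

Open {F-α, F-β, F-ε}: assign each demand point to its cheapest open site.
  S-α→F-ε 8×4=32, S-β→F-ε 9×2=18, S-γ→F-α 15×2=30, S-δ→F-β 8×2=16, S-ε→F-β 15×4=60
  freight cost 156, fixed 85 → total 241.
Compare {F-α, F-γ, F-δ}: freight cost 181 + fixed 80 = 261.
Compare {F-α, F-β, F-γ, F-ε}: freight cost 156 + fixed 112 = 268.
Compare {F-α, F-β, F-δ, F-ε}: freight cost 156 + fixed 116 = 272.
All other subsets cost ≥ 261. Minimum total cost: 241.

241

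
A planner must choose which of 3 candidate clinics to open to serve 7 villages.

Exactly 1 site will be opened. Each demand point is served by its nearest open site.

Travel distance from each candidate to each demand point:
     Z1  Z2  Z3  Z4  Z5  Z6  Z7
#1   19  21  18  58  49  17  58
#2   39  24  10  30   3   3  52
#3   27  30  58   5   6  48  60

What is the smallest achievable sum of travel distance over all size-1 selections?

Open {#2}.
  Z1→#2 39, Z2→#2 24, Z3→#2 10, Z4→#2 30, Z5→#2 3, Z6→#2 3, Z7→#2 52  ⇒ total 161.
Compare {#3}: total 234.
Compare {#1}: total 240.

161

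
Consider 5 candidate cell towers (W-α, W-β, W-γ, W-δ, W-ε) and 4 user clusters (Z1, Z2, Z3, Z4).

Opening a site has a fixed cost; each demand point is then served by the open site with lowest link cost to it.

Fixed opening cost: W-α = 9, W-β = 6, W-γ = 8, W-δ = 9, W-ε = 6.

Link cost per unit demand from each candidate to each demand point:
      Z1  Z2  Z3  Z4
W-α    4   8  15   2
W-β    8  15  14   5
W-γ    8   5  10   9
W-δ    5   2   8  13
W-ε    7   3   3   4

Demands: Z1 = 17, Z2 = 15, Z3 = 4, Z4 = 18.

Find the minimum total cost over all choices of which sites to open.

Open {W-α, W-δ, W-ε}: assign each demand point to its cheapest open site.
  Z1→W-α 17×4=68, Z2→W-δ 15×2=30, Z3→W-ε 4×3=12, Z4→W-α 18×2=36
  link cost 146, fixed 24 → total 170.
Compare {W-α, W-ε}: link cost 161 + fixed 15 = 176.
Compare {W-α, W-β, W-δ, W-ε}: link cost 146 + fixed 30 = 176.
Compare {W-α, W-γ, W-δ, W-ε}: link cost 146 + fixed 32 = 178.
All other subsets cost ≥ 176. Minimum total cost: 170.

170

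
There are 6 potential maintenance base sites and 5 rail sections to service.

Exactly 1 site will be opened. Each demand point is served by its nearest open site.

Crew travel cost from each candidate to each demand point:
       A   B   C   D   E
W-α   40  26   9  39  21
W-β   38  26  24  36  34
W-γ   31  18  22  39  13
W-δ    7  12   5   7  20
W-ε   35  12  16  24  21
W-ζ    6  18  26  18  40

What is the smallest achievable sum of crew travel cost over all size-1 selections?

51

Open {W-δ}.
  A→W-δ 7, B→W-δ 12, C→W-δ 5, D→W-δ 7, E→W-δ 20  ⇒ total 51.
Compare {W-ε}: total 108.
Compare {W-ζ}: total 108.
No size-1 selection does better; minimum is 51.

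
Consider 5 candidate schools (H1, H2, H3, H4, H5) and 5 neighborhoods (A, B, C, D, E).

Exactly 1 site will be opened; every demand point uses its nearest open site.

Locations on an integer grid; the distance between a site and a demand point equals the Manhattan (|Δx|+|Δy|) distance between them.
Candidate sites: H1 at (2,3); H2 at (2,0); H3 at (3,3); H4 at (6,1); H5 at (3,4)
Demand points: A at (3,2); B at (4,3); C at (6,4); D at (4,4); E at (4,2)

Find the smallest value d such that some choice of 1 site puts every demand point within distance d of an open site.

3

Open {H5}.
  Farthest demand point is C at distance 3 (to H5); all others are ≤ 3.
With {H3} the worst case is 4.
With {H1} the worst case is 5.
No size-1 selection achieves below 3.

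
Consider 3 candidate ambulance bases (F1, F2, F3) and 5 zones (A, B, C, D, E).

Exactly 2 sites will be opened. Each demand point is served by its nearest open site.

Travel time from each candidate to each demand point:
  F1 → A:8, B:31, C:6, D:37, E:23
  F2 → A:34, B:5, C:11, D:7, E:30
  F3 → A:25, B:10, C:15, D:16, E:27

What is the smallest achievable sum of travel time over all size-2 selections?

Open {F1, F2}.
  A→F1 8, B→F2 5, C→F1 6, D→F2 7, E→F1 23  ⇒ total 49.
Compare {F1, F3}: total 63.
Compare {F2, F3}: total 75.

49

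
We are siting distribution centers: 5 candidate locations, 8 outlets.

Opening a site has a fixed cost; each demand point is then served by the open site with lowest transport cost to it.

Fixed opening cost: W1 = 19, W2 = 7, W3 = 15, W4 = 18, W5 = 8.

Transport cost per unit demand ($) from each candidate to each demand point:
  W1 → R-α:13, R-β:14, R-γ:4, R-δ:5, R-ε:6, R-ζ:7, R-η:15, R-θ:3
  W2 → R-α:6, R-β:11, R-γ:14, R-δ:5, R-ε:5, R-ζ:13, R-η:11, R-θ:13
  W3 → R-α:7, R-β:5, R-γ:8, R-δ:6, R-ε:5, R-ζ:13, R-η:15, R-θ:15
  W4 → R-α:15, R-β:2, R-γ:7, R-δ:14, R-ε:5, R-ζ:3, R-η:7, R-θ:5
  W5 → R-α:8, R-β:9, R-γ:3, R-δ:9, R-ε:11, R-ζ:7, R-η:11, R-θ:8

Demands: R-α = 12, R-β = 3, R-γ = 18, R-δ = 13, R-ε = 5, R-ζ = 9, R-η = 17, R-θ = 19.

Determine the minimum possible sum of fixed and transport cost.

477

Open {W1, W2, W4, W5}: assign each demand point to its cheapest open site.
  R-α→W2 12×6=72, R-β→W4 3×2=6, R-γ→W5 18×3=54, R-δ→W1 13×5=65, R-ε→W2 5×5=25, R-ζ→W4 9×3=27, R-η→W4 17×7=119, R-θ→W1 19×3=57
  transport cost 425, fixed 52 → total 477.
Compare {W1, W2, W4}: transport cost 443 + fixed 44 = 487.
Compare {W1, W2, W3, W4, W5}: transport cost 425 + fixed 67 = 492.
Compare {W1, W4, W5}: transport cost 449 + fixed 45 = 494.
All other subsets cost ≥ 487. Minimum total cost: 477.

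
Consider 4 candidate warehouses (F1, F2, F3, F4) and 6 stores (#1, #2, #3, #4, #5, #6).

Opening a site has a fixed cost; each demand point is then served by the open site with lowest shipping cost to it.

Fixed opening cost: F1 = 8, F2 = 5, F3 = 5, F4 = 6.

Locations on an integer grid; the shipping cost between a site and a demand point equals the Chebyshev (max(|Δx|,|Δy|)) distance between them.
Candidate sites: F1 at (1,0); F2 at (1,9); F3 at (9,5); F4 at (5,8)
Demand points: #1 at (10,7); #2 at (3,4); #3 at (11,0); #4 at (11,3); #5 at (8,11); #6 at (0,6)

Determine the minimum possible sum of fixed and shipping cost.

32

Open {F3, F4}: assign each demand point to its cheapest open site.
  #1→F3 2, #2→F4 4, #3→F3 5, #4→F3 2, #5→F4 3, #6→F4 5
  shipping cost 21, fixed 11 → total 32.
Compare {F2, F3}: shipping cost 23 + fixed 10 = 33.
Compare {F3}: shipping cost 30 + fixed 5 = 35.
Compare {F2, F3, F4}: shipping cost 19 + fixed 16 = 35.
All other subsets cost ≥ 33. Minimum total cost: 32.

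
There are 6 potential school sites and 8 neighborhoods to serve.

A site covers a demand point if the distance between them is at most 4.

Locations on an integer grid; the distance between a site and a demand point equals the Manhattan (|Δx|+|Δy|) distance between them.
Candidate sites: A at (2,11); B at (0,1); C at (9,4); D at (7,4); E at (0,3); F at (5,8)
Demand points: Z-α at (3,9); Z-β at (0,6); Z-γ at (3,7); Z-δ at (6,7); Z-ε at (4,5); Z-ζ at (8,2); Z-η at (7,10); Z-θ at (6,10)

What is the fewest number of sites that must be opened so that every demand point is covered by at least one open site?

Coverage sets (demand points within 4 of each site):
  A: {Z-α}
  B: {}
  C: {Z-ζ}
  D: {Z-δ, Z-ε, Z-ζ}
  E: {Z-β}
  F: {Z-α, Z-γ, Z-δ, Z-ε, Z-η, Z-θ}
No 2 sites suffice: every size-2 union leaves at least one demand point uncovered.
But {C, E, F} covers everything, so the minimum is 3.

3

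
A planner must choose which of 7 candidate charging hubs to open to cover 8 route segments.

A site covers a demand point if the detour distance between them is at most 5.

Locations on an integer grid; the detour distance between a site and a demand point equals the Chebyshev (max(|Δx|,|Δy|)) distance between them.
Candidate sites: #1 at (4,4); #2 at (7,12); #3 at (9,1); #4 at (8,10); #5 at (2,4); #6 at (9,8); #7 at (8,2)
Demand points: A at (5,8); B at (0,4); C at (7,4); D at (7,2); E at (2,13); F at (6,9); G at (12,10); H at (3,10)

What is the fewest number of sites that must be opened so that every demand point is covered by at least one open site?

2

Coverage sets (demand points within 5 of each site):
  #1: {A, B, C, D, F}
  #2: {A, E, F, G, H}
  #3: {C, D}
  #4: {A, F, G, H}
  #5: {A, B, C, D, F}
  #6: {A, C, F, G}
  #7: {C, D}
No single site covers all 8 demand points.
But {#1, #2} covers everything, so the minimum is 2.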